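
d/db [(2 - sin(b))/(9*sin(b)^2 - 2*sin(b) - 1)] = (9*sin(b)^2 - 36*sin(b) + 5)*cos(b)/(9*sin(b)^2 - 2*sin(b) - 1)^2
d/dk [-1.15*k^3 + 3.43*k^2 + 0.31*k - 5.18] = -3.45*k^2 + 6.86*k + 0.31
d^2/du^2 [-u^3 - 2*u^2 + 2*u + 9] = -6*u - 4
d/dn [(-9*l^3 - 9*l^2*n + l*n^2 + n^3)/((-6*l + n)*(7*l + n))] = (387*l^4 - 66*l^3*n - 116*l^2*n^2 + 2*l*n^3 + n^4)/(1764*l^4 - 84*l^3*n - 83*l^2*n^2 + 2*l*n^3 + n^4)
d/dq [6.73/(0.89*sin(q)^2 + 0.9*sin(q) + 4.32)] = -(11.9794*sin(q) + 6.057)*cos(q)/(0.89*sin(q)^2 + 0.9*sin(q) + 4.32)^2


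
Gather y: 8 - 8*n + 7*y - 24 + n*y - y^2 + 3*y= -8*n - y^2 + y*(n + 10) - 16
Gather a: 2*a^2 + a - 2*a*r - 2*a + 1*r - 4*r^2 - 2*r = 2*a^2 + a*(-2*r - 1) - 4*r^2 - r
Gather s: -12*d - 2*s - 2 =-12*d - 2*s - 2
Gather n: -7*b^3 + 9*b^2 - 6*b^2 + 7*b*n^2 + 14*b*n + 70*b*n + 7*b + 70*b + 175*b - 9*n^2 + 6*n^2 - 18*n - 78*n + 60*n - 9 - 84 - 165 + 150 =-7*b^3 + 3*b^2 + 252*b + n^2*(7*b - 3) + n*(84*b - 36) - 108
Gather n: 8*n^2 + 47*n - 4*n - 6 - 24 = 8*n^2 + 43*n - 30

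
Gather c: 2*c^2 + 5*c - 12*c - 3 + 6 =2*c^2 - 7*c + 3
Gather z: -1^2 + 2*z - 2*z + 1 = 0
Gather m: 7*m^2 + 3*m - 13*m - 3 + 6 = 7*m^2 - 10*m + 3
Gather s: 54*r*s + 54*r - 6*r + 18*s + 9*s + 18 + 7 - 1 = 48*r + s*(54*r + 27) + 24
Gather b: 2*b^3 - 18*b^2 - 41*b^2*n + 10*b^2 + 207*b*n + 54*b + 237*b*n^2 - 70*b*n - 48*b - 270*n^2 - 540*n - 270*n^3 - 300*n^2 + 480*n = 2*b^3 + b^2*(-41*n - 8) + b*(237*n^2 + 137*n + 6) - 270*n^3 - 570*n^2 - 60*n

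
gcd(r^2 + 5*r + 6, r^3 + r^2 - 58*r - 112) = r + 2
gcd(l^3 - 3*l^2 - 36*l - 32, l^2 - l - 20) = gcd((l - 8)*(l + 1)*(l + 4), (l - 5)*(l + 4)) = l + 4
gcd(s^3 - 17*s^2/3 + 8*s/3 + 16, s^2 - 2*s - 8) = s - 4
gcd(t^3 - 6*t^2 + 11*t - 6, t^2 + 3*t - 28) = 1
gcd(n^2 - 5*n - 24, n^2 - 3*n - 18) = n + 3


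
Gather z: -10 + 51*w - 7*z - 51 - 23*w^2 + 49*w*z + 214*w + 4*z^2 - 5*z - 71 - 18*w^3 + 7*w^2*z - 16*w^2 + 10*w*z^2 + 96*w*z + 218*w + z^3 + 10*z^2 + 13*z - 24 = -18*w^3 - 39*w^2 + 483*w + z^3 + z^2*(10*w + 14) + z*(7*w^2 + 145*w + 1) - 156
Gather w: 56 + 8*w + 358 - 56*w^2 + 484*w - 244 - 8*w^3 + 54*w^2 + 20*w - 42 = -8*w^3 - 2*w^2 + 512*w + 128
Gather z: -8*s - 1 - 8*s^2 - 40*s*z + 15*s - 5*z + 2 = -8*s^2 + 7*s + z*(-40*s - 5) + 1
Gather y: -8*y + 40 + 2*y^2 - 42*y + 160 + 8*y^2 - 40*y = 10*y^2 - 90*y + 200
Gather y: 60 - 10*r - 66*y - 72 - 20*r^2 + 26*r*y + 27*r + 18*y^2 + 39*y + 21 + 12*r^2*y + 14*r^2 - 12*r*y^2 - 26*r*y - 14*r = -6*r^2 + 3*r + y^2*(18 - 12*r) + y*(12*r^2 - 27) + 9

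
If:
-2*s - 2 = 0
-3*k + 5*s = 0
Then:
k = -5/3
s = -1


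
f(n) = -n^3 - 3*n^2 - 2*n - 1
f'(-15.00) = -587.00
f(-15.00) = 2729.00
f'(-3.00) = -11.00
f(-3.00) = 5.00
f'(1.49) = -17.60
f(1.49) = -13.95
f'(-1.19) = 0.89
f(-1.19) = -1.18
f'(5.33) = -119.21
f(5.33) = -248.31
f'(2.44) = -34.50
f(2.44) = -38.27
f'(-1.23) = 0.84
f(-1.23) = -1.22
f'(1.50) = -17.75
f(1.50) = -14.12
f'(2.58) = -37.45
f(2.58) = -43.30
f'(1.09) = -12.10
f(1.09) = -8.04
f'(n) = -3*n^2 - 6*n - 2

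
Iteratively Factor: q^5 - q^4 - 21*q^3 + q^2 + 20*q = (q + 4)*(q^4 - 5*q^3 - q^2 + 5*q) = (q + 1)*(q + 4)*(q^3 - 6*q^2 + 5*q) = (q - 5)*(q + 1)*(q + 4)*(q^2 - q) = (q - 5)*(q - 1)*(q + 1)*(q + 4)*(q)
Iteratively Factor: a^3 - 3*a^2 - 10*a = (a)*(a^2 - 3*a - 10) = a*(a + 2)*(a - 5)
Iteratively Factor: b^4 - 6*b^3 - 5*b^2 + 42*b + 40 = (b - 4)*(b^3 - 2*b^2 - 13*b - 10) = (b - 4)*(b + 1)*(b^2 - 3*b - 10) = (b - 4)*(b + 1)*(b + 2)*(b - 5)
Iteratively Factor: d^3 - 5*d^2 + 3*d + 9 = (d - 3)*(d^2 - 2*d - 3) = (d - 3)*(d + 1)*(d - 3)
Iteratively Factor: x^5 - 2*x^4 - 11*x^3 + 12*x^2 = (x - 4)*(x^4 + 2*x^3 - 3*x^2) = x*(x - 4)*(x^3 + 2*x^2 - 3*x) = x^2*(x - 4)*(x^2 + 2*x - 3) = x^2*(x - 4)*(x - 1)*(x + 3)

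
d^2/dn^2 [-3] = 0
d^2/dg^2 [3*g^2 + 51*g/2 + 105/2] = 6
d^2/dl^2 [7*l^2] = 14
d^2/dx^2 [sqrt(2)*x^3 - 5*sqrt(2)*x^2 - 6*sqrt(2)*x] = sqrt(2)*(6*x - 10)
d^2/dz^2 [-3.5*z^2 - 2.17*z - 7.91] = -7.00000000000000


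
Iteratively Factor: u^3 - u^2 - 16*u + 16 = (u - 1)*(u^2 - 16) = (u - 4)*(u - 1)*(u + 4)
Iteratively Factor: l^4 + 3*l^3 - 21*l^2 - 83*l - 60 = (l + 4)*(l^3 - l^2 - 17*l - 15) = (l - 5)*(l + 4)*(l^2 + 4*l + 3) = (l - 5)*(l + 1)*(l + 4)*(l + 3)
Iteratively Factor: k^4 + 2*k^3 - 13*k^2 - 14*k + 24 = (k + 4)*(k^3 - 2*k^2 - 5*k + 6) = (k + 2)*(k + 4)*(k^2 - 4*k + 3) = (k - 3)*(k + 2)*(k + 4)*(k - 1)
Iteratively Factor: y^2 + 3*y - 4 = (y - 1)*(y + 4)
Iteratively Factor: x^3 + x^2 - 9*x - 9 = (x - 3)*(x^2 + 4*x + 3) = (x - 3)*(x + 3)*(x + 1)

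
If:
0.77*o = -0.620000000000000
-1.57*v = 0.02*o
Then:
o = -0.81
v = 0.01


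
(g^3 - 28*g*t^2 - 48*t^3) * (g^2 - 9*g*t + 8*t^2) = g^5 - 9*g^4*t - 20*g^3*t^2 + 204*g^2*t^3 + 208*g*t^4 - 384*t^5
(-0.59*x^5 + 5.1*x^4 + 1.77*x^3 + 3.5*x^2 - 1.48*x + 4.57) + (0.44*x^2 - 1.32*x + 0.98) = -0.59*x^5 + 5.1*x^4 + 1.77*x^3 + 3.94*x^2 - 2.8*x + 5.55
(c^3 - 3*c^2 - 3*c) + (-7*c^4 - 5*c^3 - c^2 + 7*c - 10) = -7*c^4 - 4*c^3 - 4*c^2 + 4*c - 10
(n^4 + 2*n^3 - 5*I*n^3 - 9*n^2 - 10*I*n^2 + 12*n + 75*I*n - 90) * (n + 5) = n^5 + 7*n^4 - 5*I*n^4 + n^3 - 35*I*n^3 - 33*n^2 + 25*I*n^2 - 30*n + 375*I*n - 450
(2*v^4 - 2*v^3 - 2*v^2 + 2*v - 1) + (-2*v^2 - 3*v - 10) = 2*v^4 - 2*v^3 - 4*v^2 - v - 11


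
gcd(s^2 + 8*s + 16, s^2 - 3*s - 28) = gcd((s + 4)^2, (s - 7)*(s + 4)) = s + 4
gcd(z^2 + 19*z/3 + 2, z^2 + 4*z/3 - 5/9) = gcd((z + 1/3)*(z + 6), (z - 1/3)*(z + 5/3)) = 1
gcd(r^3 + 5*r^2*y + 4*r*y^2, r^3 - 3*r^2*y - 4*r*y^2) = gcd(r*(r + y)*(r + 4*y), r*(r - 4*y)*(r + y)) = r^2 + r*y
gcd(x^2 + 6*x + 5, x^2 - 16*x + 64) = 1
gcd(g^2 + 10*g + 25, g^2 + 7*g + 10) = g + 5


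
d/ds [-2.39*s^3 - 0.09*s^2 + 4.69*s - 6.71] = -7.17*s^2 - 0.18*s + 4.69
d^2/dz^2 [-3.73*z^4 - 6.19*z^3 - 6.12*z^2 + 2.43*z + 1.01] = -44.76*z^2 - 37.14*z - 12.24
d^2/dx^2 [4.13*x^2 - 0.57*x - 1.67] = 8.26000000000000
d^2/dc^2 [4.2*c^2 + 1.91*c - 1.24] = 8.40000000000000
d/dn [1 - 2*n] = -2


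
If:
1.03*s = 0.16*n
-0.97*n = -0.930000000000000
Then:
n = 0.96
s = 0.15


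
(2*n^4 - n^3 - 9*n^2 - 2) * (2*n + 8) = 4*n^5 + 14*n^4 - 26*n^3 - 72*n^2 - 4*n - 16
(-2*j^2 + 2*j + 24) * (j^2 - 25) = -2*j^4 + 2*j^3 + 74*j^2 - 50*j - 600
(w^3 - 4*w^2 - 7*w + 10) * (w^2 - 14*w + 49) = w^5 - 18*w^4 + 98*w^3 - 88*w^2 - 483*w + 490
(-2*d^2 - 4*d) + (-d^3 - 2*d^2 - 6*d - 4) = -d^3 - 4*d^2 - 10*d - 4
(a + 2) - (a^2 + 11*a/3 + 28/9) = -a^2 - 8*a/3 - 10/9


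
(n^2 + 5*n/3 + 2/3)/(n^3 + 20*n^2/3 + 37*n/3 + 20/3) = (3*n + 2)/(3*n^2 + 17*n + 20)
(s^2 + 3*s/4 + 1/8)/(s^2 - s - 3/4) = (4*s + 1)/(2*(2*s - 3))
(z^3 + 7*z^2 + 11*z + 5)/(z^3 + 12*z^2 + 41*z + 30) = (z + 1)/(z + 6)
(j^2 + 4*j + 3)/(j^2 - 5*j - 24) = (j + 1)/(j - 8)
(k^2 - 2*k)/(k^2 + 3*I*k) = (k - 2)/(k + 3*I)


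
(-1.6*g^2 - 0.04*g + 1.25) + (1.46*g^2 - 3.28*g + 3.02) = -0.14*g^2 - 3.32*g + 4.27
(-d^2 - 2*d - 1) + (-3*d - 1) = -d^2 - 5*d - 2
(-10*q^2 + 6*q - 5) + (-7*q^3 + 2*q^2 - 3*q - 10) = -7*q^3 - 8*q^2 + 3*q - 15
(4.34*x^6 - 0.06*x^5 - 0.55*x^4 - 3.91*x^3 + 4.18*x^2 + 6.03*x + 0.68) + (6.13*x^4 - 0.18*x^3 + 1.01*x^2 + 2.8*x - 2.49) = 4.34*x^6 - 0.06*x^5 + 5.58*x^4 - 4.09*x^3 + 5.19*x^2 + 8.83*x - 1.81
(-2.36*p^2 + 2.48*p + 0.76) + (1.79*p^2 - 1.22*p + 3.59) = -0.57*p^2 + 1.26*p + 4.35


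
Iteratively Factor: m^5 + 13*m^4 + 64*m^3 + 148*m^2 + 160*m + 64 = (m + 4)*(m^4 + 9*m^3 + 28*m^2 + 36*m + 16) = (m + 1)*(m + 4)*(m^3 + 8*m^2 + 20*m + 16) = (m + 1)*(m + 4)^2*(m^2 + 4*m + 4) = (m + 1)*(m + 2)*(m + 4)^2*(m + 2)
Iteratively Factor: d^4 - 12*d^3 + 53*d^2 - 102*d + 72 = (d - 3)*(d^3 - 9*d^2 + 26*d - 24) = (d - 3)*(d - 2)*(d^2 - 7*d + 12) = (d - 4)*(d - 3)*(d - 2)*(d - 3)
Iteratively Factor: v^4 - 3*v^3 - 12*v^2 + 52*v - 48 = (v - 3)*(v^3 - 12*v + 16) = (v - 3)*(v - 2)*(v^2 + 2*v - 8) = (v - 3)*(v - 2)^2*(v + 4)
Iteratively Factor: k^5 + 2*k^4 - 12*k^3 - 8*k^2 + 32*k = (k - 2)*(k^4 + 4*k^3 - 4*k^2 - 16*k) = (k - 2)*(k + 4)*(k^3 - 4*k) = k*(k - 2)*(k + 4)*(k^2 - 4) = k*(k - 2)^2*(k + 4)*(k + 2)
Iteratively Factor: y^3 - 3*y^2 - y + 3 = (y - 1)*(y^2 - 2*y - 3) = (y - 1)*(y + 1)*(y - 3)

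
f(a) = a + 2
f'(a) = 1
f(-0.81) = 1.19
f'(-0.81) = 1.00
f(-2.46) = -0.46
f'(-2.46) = 1.00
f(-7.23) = -5.23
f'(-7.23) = 1.00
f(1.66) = 3.66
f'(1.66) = 1.00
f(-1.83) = 0.17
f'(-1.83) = 1.00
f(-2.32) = -0.32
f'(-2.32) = 1.00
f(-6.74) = -4.74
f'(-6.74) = 1.00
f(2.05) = 4.05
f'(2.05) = 1.00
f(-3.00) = -1.00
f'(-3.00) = 1.00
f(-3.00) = -1.00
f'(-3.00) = 1.00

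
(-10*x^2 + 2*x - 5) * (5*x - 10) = -50*x^3 + 110*x^2 - 45*x + 50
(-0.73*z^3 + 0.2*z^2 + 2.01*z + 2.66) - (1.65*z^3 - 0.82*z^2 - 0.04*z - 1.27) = -2.38*z^3 + 1.02*z^2 + 2.05*z + 3.93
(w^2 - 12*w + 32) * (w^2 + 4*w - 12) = w^4 - 8*w^3 - 28*w^2 + 272*w - 384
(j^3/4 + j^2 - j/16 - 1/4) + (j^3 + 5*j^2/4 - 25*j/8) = 5*j^3/4 + 9*j^2/4 - 51*j/16 - 1/4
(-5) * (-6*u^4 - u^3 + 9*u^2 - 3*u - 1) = 30*u^4 + 5*u^3 - 45*u^2 + 15*u + 5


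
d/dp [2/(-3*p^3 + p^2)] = 2*(9*p - 2)/(p^3*(3*p - 1)^2)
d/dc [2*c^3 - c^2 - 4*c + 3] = 6*c^2 - 2*c - 4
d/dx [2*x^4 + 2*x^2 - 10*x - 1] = 8*x^3 + 4*x - 10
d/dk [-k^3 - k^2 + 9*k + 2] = -3*k^2 - 2*k + 9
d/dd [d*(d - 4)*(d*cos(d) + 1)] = -d*(d - 4)*(d*sin(d) - cos(d)) + d*(d*cos(d) + 1) + (d - 4)*(d*cos(d) + 1)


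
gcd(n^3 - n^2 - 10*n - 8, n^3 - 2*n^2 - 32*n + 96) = n - 4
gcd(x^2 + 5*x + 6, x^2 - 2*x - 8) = x + 2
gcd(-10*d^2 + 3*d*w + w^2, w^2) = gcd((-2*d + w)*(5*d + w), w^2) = 1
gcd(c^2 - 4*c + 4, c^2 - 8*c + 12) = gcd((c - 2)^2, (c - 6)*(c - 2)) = c - 2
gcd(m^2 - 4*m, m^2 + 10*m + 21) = 1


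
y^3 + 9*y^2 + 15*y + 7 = (y + 1)^2*(y + 7)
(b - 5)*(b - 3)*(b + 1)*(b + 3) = b^4 - 4*b^3 - 14*b^2 + 36*b + 45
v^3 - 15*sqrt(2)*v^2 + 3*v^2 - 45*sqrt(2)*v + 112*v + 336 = (v + 3)*(v - 8*sqrt(2))*(v - 7*sqrt(2))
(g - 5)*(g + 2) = g^2 - 3*g - 10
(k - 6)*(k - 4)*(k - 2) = k^3 - 12*k^2 + 44*k - 48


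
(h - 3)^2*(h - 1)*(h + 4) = h^4 - 3*h^3 - 13*h^2 + 51*h - 36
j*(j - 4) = j^2 - 4*j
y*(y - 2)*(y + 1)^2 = y^4 - 3*y^2 - 2*y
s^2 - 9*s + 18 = (s - 6)*(s - 3)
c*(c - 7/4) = c^2 - 7*c/4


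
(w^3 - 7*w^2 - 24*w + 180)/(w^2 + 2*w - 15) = (w^2 - 12*w + 36)/(w - 3)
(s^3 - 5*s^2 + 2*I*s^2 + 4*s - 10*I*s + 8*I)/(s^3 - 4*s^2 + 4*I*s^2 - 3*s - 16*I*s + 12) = (s^2 + s*(-1 + 2*I) - 2*I)/(s^2 + 4*I*s - 3)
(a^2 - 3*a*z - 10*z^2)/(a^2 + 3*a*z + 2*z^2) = (a - 5*z)/(a + z)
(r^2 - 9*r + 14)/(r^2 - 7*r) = (r - 2)/r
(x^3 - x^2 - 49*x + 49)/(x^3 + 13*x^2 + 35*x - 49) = (x - 7)/(x + 7)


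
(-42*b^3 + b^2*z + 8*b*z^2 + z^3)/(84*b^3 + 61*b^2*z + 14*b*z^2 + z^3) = (-2*b + z)/(4*b + z)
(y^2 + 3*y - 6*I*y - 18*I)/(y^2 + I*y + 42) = (y + 3)/(y + 7*I)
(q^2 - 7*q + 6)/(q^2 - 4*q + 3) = (q - 6)/(q - 3)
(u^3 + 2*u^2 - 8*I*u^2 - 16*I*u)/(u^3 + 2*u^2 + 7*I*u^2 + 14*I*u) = (u - 8*I)/(u + 7*I)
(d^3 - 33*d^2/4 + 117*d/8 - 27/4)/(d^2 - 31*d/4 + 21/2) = (8*d^2 - 18*d + 9)/(2*(4*d - 7))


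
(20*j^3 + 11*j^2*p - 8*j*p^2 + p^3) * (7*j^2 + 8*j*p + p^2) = 140*j^5 + 237*j^4*p + 52*j^3*p^2 - 46*j^2*p^3 + p^5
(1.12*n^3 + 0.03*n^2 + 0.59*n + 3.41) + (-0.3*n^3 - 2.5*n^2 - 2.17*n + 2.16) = 0.82*n^3 - 2.47*n^2 - 1.58*n + 5.57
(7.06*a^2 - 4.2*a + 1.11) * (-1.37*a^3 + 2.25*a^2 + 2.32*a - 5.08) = -9.6722*a^5 + 21.639*a^4 + 5.4085*a^3 - 43.1113*a^2 + 23.9112*a - 5.6388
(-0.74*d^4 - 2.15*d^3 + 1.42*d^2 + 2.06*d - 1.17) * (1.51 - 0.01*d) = 0.0074*d^5 - 1.0959*d^4 - 3.2607*d^3 + 2.1236*d^2 + 3.1223*d - 1.7667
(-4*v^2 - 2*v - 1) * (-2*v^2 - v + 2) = 8*v^4 + 8*v^3 - 4*v^2 - 3*v - 2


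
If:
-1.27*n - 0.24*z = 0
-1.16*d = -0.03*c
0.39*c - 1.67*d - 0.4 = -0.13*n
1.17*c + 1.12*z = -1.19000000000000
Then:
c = 1.00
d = 0.03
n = 0.40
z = -2.11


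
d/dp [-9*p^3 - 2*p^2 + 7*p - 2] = -27*p^2 - 4*p + 7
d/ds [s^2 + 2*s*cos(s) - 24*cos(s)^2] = -2*s*sin(s) + 2*s + 24*sin(2*s) + 2*cos(s)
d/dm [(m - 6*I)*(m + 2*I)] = 2*m - 4*I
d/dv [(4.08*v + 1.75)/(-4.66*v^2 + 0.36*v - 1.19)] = (19.0128*v^2 + 16.31*v - 5.4852)/(21.7156*v^4 - 3.3552*v^3 + 11.2204*v^2 - 0.8568*v + 1.4161)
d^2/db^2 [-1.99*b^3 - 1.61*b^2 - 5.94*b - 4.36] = -11.94*b - 3.22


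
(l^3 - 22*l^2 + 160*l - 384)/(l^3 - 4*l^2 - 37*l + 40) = (l^2 - 14*l + 48)/(l^2 + 4*l - 5)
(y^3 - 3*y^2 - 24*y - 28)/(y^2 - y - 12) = (-y^3 + 3*y^2 + 24*y + 28)/(-y^2 + y + 12)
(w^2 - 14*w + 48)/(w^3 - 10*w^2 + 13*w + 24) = (w - 6)/(w^2 - 2*w - 3)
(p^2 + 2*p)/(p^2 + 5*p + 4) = p*(p + 2)/(p^2 + 5*p + 4)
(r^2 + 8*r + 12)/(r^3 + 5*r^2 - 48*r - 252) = (r + 2)/(r^2 - r - 42)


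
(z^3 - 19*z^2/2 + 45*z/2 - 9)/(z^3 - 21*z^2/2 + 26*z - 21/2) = (z - 6)/(z - 7)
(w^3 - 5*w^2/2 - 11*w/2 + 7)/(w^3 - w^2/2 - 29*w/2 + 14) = (w + 2)/(w + 4)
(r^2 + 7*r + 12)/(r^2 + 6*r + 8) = (r + 3)/(r + 2)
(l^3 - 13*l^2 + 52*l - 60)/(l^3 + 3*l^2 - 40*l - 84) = (l^2 - 7*l + 10)/(l^2 + 9*l + 14)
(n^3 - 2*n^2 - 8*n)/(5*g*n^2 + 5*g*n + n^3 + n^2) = (n^2 - 2*n - 8)/(5*g*n + 5*g + n^2 + n)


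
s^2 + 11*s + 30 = (s + 5)*(s + 6)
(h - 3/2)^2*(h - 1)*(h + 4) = h^4 - 43*h^2/4 + 75*h/4 - 9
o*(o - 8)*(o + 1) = o^3 - 7*o^2 - 8*o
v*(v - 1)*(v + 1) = v^3 - v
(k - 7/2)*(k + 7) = k^2 + 7*k/2 - 49/2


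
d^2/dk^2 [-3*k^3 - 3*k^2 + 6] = -18*k - 6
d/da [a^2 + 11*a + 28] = 2*a + 11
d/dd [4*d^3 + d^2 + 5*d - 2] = 12*d^2 + 2*d + 5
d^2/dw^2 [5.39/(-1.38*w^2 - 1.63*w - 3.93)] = (20.529432*w^2 + 24.248532*w - 5.39*(2.76*w + 1.63)*(5.52*w + 3.26) + 58.464252)/(1.38*w^2 + 1.63*w + 3.93)^3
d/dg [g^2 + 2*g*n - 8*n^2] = 2*g + 2*n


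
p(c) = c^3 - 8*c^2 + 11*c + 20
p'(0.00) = 11.00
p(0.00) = 20.00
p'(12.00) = 251.00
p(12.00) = 728.00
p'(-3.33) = 97.55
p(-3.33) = -142.27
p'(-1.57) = 43.51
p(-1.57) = -20.86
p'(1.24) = -4.23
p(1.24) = 23.25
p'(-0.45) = 18.81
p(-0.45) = 13.34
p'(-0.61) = 21.88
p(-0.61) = 10.09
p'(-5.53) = 191.22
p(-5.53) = -454.59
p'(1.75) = -7.81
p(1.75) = 20.11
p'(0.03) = 10.52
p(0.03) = 20.32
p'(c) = 3*c^2 - 16*c + 11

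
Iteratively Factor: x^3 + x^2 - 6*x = (x)*(x^2 + x - 6) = x*(x + 3)*(x - 2)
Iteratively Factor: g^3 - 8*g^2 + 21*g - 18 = (g - 3)*(g^2 - 5*g + 6) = (g - 3)*(g - 2)*(g - 3)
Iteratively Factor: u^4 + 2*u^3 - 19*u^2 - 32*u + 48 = (u + 4)*(u^3 - 2*u^2 - 11*u + 12) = (u - 1)*(u + 4)*(u^2 - u - 12) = (u - 1)*(u + 3)*(u + 4)*(u - 4)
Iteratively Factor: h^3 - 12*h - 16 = (h - 4)*(h^2 + 4*h + 4) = (h - 4)*(h + 2)*(h + 2)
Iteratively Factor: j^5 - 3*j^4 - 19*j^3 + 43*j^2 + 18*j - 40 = (j - 1)*(j^4 - 2*j^3 - 21*j^2 + 22*j + 40) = (j - 1)*(j + 1)*(j^3 - 3*j^2 - 18*j + 40) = (j - 5)*(j - 1)*(j + 1)*(j^2 + 2*j - 8) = (j - 5)*(j - 1)*(j + 1)*(j + 4)*(j - 2)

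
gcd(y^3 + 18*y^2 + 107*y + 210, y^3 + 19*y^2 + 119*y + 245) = y^2 + 12*y + 35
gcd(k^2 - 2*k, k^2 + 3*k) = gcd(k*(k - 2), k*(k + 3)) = k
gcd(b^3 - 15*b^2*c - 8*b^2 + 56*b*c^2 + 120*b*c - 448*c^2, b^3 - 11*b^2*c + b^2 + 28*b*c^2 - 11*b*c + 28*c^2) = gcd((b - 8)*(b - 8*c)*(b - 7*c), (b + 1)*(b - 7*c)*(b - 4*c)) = b - 7*c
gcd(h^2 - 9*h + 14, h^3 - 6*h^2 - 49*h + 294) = h - 7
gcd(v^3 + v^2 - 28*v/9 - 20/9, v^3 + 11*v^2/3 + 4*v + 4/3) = v^2 + 8*v/3 + 4/3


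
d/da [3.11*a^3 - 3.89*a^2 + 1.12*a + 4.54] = 9.33*a^2 - 7.78*a + 1.12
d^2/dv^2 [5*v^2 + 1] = 10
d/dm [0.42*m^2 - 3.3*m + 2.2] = 0.84*m - 3.3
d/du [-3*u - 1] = -3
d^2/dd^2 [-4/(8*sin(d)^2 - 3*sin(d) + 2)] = 4*(256*sin(d)^4 - 72*sin(d)^3 - 439*sin(d)^2 + 150*sin(d) + 14)/(8*sin(d)^2 - 3*sin(d) + 2)^3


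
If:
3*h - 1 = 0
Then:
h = 1/3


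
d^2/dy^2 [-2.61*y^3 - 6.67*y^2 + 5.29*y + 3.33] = -15.66*y - 13.34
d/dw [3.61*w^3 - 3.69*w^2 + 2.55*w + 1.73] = 10.83*w^2 - 7.38*w + 2.55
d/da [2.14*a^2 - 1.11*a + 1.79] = 4.28*a - 1.11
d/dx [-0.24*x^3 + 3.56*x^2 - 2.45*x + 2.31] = -0.72*x^2 + 7.12*x - 2.45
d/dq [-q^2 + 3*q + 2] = 3 - 2*q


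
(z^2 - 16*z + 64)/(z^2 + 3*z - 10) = (z^2 - 16*z + 64)/(z^2 + 3*z - 10)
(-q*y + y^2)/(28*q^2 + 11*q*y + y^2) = y*(-q + y)/(28*q^2 + 11*q*y + y^2)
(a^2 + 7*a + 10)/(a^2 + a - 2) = (a + 5)/(a - 1)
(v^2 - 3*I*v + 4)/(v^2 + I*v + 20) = (v + I)/(v + 5*I)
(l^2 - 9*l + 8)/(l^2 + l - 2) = (l - 8)/(l + 2)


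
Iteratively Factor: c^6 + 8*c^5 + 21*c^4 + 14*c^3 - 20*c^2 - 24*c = (c - 1)*(c^5 + 9*c^4 + 30*c^3 + 44*c^2 + 24*c) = (c - 1)*(c + 2)*(c^4 + 7*c^3 + 16*c^2 + 12*c) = c*(c - 1)*(c + 2)*(c^3 + 7*c^2 + 16*c + 12) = c*(c - 1)*(c + 2)^2*(c^2 + 5*c + 6) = c*(c - 1)*(c + 2)^3*(c + 3)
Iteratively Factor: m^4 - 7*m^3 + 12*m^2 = (m)*(m^3 - 7*m^2 + 12*m) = m*(m - 4)*(m^2 - 3*m) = m*(m - 4)*(m - 3)*(m)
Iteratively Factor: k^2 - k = (k - 1)*(k)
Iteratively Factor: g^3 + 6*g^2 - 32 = (g - 2)*(g^2 + 8*g + 16) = (g - 2)*(g + 4)*(g + 4)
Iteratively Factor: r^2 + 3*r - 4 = (r + 4)*(r - 1)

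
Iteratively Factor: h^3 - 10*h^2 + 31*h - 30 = (h - 3)*(h^2 - 7*h + 10) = (h - 3)*(h - 2)*(h - 5)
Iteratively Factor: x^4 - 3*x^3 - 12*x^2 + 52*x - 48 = (x - 2)*(x^3 - x^2 - 14*x + 24) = (x - 3)*(x - 2)*(x^2 + 2*x - 8) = (x - 3)*(x - 2)*(x + 4)*(x - 2)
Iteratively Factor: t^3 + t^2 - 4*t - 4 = (t + 1)*(t^2 - 4) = (t - 2)*(t + 1)*(t + 2)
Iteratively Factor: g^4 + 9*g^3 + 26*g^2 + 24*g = (g + 4)*(g^3 + 5*g^2 + 6*g) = (g + 3)*(g + 4)*(g^2 + 2*g) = (g + 2)*(g + 3)*(g + 4)*(g)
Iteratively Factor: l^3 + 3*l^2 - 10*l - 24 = (l - 3)*(l^2 + 6*l + 8) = (l - 3)*(l + 2)*(l + 4)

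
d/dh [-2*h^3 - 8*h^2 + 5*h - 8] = -6*h^2 - 16*h + 5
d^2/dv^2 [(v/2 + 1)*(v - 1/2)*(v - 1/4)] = 3*v + 5/4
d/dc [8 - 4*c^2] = -8*c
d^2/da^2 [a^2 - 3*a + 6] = 2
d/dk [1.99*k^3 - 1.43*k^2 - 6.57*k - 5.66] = 5.97*k^2 - 2.86*k - 6.57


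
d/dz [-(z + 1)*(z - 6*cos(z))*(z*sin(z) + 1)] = -(z + 1)*(z - 6*cos(z))*(z*cos(z) + sin(z)) - (z + 1)*(z*sin(z) + 1)*(6*sin(z) + 1) - (z - 6*cos(z))*(z*sin(z) + 1)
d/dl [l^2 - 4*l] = 2*l - 4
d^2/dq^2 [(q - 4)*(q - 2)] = 2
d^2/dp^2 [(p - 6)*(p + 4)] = 2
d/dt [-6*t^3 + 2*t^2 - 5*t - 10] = -18*t^2 + 4*t - 5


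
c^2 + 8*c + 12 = (c + 2)*(c + 6)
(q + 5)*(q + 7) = q^2 + 12*q + 35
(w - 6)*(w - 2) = w^2 - 8*w + 12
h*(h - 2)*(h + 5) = h^3 + 3*h^2 - 10*h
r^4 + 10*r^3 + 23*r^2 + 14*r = r*(r + 1)*(r + 2)*(r + 7)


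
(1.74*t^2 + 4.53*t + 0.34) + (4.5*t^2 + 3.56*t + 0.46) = 6.24*t^2 + 8.09*t + 0.8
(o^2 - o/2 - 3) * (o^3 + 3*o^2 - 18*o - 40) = o^5 + 5*o^4/2 - 45*o^3/2 - 40*o^2 + 74*o + 120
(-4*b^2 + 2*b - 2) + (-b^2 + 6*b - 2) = -5*b^2 + 8*b - 4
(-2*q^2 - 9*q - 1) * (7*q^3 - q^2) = -14*q^5 - 61*q^4 + 2*q^3 + q^2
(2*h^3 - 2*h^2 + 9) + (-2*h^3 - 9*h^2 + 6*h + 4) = -11*h^2 + 6*h + 13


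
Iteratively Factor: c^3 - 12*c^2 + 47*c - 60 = (c - 3)*(c^2 - 9*c + 20) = (c - 5)*(c - 3)*(c - 4)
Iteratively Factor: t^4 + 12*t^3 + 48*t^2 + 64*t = (t)*(t^3 + 12*t^2 + 48*t + 64) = t*(t + 4)*(t^2 + 8*t + 16) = t*(t + 4)^2*(t + 4)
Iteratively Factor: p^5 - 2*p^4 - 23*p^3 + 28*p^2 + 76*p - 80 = (p - 2)*(p^4 - 23*p^2 - 18*p + 40) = (p - 2)*(p - 1)*(p^3 + p^2 - 22*p - 40) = (p - 5)*(p - 2)*(p - 1)*(p^2 + 6*p + 8) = (p - 5)*(p - 2)*(p - 1)*(p + 2)*(p + 4)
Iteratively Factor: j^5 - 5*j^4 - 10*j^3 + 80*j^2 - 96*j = (j - 3)*(j^4 - 2*j^3 - 16*j^2 + 32*j) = j*(j - 3)*(j^3 - 2*j^2 - 16*j + 32) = j*(j - 3)*(j - 2)*(j^2 - 16) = j*(j - 4)*(j - 3)*(j - 2)*(j + 4)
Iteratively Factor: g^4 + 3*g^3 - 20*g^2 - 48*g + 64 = (g + 4)*(g^3 - g^2 - 16*g + 16) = (g + 4)^2*(g^2 - 5*g + 4) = (g - 1)*(g + 4)^2*(g - 4)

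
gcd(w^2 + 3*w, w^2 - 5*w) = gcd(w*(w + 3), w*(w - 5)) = w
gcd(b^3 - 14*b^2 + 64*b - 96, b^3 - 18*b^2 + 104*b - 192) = b^2 - 10*b + 24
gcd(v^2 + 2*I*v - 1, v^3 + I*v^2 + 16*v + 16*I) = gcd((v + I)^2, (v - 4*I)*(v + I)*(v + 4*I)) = v + I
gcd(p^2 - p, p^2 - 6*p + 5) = p - 1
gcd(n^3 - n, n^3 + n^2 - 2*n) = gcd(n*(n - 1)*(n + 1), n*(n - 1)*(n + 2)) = n^2 - n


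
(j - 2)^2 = j^2 - 4*j + 4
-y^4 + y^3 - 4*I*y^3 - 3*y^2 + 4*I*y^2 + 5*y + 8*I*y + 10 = (y - 2)*(y + 5*I)*(I*y + 1)*(I*y + I)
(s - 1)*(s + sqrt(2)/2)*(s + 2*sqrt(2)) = s^3 - s^2 + 5*sqrt(2)*s^2/2 - 5*sqrt(2)*s/2 + 2*s - 2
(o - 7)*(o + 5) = o^2 - 2*o - 35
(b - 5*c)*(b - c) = b^2 - 6*b*c + 5*c^2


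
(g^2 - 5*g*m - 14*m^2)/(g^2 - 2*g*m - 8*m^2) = (g - 7*m)/(g - 4*m)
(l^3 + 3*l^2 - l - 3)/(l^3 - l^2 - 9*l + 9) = (l + 1)/(l - 3)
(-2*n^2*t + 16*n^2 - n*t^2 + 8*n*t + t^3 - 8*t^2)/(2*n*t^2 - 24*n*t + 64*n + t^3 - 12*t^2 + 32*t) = (-2*n^2 - n*t + t^2)/(2*n*t - 8*n + t^2 - 4*t)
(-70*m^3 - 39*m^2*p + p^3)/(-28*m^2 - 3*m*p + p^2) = (10*m^2 + 7*m*p + p^2)/(4*m + p)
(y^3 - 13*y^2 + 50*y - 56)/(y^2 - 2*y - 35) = (y^2 - 6*y + 8)/(y + 5)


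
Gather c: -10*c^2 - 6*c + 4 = -10*c^2 - 6*c + 4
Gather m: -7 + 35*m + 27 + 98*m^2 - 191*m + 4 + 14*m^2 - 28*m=112*m^2 - 184*m + 24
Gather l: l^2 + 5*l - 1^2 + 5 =l^2 + 5*l + 4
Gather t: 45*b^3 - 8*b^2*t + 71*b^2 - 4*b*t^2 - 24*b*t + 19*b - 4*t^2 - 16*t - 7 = 45*b^3 + 71*b^2 + 19*b + t^2*(-4*b - 4) + t*(-8*b^2 - 24*b - 16) - 7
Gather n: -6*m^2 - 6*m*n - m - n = -6*m^2 - m + n*(-6*m - 1)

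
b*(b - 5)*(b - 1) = b^3 - 6*b^2 + 5*b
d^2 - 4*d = d*(d - 4)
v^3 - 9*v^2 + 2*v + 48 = (v - 8)*(v - 3)*(v + 2)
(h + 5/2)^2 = h^2 + 5*h + 25/4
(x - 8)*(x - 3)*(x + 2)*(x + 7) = x^4 - 2*x^3 - 61*x^2 + 62*x + 336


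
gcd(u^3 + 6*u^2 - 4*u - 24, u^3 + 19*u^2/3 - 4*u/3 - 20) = u^2 + 8*u + 12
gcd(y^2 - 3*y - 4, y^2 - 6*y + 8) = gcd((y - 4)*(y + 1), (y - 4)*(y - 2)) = y - 4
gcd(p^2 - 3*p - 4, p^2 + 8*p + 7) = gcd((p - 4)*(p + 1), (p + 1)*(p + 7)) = p + 1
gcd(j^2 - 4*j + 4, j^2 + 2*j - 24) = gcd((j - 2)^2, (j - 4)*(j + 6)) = 1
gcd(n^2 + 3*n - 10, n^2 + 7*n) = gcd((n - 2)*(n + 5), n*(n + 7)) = 1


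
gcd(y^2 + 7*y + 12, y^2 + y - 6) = y + 3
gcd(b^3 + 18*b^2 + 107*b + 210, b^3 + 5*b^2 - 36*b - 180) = b^2 + 11*b + 30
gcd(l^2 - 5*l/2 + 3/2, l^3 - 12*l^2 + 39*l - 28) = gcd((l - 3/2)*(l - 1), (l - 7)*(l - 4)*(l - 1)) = l - 1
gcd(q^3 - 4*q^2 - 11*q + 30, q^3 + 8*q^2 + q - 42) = q^2 + q - 6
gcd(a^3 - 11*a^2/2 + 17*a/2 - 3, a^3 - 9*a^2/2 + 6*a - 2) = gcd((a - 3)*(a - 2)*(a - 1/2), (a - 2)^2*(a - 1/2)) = a^2 - 5*a/2 + 1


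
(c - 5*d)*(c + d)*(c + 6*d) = c^3 + 2*c^2*d - 29*c*d^2 - 30*d^3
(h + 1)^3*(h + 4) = h^4 + 7*h^3 + 15*h^2 + 13*h + 4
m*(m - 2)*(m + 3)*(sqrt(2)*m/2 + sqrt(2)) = sqrt(2)*m^4/2 + 3*sqrt(2)*m^3/2 - 2*sqrt(2)*m^2 - 6*sqrt(2)*m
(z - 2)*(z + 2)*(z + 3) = z^3 + 3*z^2 - 4*z - 12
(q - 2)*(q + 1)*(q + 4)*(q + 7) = q^4 + 10*q^3 + 15*q^2 - 50*q - 56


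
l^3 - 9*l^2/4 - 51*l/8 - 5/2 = (l - 4)*(l + 1/2)*(l + 5/4)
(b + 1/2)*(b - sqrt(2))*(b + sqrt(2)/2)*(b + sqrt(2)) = b^4 + b^3/2 + sqrt(2)*b^3/2 - 2*b^2 + sqrt(2)*b^2/4 - sqrt(2)*b - b - sqrt(2)/2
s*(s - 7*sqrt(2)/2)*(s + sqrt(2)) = s^3 - 5*sqrt(2)*s^2/2 - 7*s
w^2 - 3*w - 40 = (w - 8)*(w + 5)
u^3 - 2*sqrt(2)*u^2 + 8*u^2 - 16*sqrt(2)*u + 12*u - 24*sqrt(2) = (u + 2)*(u + 6)*(u - 2*sqrt(2))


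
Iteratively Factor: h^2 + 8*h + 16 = (h + 4)*(h + 4)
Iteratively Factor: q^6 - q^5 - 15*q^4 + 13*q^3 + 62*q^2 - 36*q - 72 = (q + 2)*(q^5 - 3*q^4 - 9*q^3 + 31*q^2 - 36) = (q + 2)*(q + 3)*(q^4 - 6*q^3 + 9*q^2 + 4*q - 12) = (q - 2)*(q + 2)*(q + 3)*(q^3 - 4*q^2 + q + 6) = (q - 2)^2*(q + 2)*(q + 3)*(q^2 - 2*q - 3) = (q - 2)^2*(q + 1)*(q + 2)*(q + 3)*(q - 3)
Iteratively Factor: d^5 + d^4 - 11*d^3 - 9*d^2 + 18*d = (d)*(d^4 + d^3 - 11*d^2 - 9*d + 18) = d*(d - 1)*(d^3 + 2*d^2 - 9*d - 18) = d*(d - 1)*(d + 3)*(d^2 - d - 6) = d*(d - 1)*(d + 2)*(d + 3)*(d - 3)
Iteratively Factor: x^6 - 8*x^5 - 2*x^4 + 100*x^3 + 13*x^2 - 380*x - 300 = (x - 5)*(x^5 - 3*x^4 - 17*x^3 + 15*x^2 + 88*x + 60) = (x - 5)^2*(x^4 + 2*x^3 - 7*x^2 - 20*x - 12) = (x - 5)^2*(x + 2)*(x^3 - 7*x - 6) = (x - 5)^2*(x + 2)^2*(x^2 - 2*x - 3) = (x - 5)^2*(x + 1)*(x + 2)^2*(x - 3)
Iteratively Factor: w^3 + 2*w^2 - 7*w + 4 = (w + 4)*(w^2 - 2*w + 1) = (w - 1)*(w + 4)*(w - 1)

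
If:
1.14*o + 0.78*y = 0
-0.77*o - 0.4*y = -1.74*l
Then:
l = -0.072897761645493*y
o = -0.684210526315789*y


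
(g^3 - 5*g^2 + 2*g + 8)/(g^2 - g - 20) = (-g^3 + 5*g^2 - 2*g - 8)/(-g^2 + g + 20)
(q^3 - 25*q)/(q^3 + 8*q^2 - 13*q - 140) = q*(q - 5)/(q^2 + 3*q - 28)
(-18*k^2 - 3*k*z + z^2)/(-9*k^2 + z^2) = (-6*k + z)/(-3*k + z)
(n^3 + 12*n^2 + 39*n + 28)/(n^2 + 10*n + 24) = (n^2 + 8*n + 7)/(n + 6)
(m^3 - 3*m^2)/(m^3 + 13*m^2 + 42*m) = m*(m - 3)/(m^2 + 13*m + 42)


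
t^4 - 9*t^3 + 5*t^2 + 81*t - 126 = (t - 7)*(t - 3)*(t - 2)*(t + 3)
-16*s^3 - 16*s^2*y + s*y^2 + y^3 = (-4*s + y)*(s + y)*(4*s + y)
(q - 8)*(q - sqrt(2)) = q^2 - 8*q - sqrt(2)*q + 8*sqrt(2)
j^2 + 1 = (j - I)*(j + I)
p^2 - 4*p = p*(p - 4)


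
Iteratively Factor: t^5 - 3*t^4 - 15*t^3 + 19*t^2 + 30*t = (t - 2)*(t^4 - t^3 - 17*t^2 - 15*t) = (t - 2)*(t + 1)*(t^3 - 2*t^2 - 15*t) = (t - 5)*(t - 2)*(t + 1)*(t^2 + 3*t) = (t - 5)*(t - 2)*(t + 1)*(t + 3)*(t)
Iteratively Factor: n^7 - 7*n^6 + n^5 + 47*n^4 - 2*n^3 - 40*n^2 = (n - 5)*(n^6 - 2*n^5 - 9*n^4 + 2*n^3 + 8*n^2) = n*(n - 5)*(n^5 - 2*n^4 - 9*n^3 + 2*n^2 + 8*n) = n*(n - 5)*(n + 2)*(n^4 - 4*n^3 - n^2 + 4*n) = n*(n - 5)*(n - 4)*(n + 2)*(n^3 - n) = n^2*(n - 5)*(n - 4)*(n + 2)*(n^2 - 1) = n^2*(n - 5)*(n - 4)*(n - 1)*(n + 2)*(n + 1)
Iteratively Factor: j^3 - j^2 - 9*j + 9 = (j - 1)*(j^2 - 9) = (j - 3)*(j - 1)*(j + 3)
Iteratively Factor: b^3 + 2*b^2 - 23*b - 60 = (b + 4)*(b^2 - 2*b - 15) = (b - 5)*(b + 4)*(b + 3)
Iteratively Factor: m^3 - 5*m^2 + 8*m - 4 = (m - 2)*(m^2 - 3*m + 2) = (m - 2)*(m - 1)*(m - 2)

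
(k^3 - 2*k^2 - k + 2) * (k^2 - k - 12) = k^5 - 3*k^4 - 11*k^3 + 27*k^2 + 10*k - 24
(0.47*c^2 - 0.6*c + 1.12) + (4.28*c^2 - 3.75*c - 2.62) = 4.75*c^2 - 4.35*c - 1.5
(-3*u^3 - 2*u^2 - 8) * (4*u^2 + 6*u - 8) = -12*u^5 - 26*u^4 + 12*u^3 - 16*u^2 - 48*u + 64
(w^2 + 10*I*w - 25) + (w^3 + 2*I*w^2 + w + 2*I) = w^3 + w^2 + 2*I*w^2 + w + 10*I*w - 25 + 2*I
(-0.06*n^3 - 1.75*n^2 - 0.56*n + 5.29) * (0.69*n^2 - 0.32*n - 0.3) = -0.0414*n^5 - 1.1883*n^4 + 0.1916*n^3 + 4.3543*n^2 - 1.5248*n - 1.587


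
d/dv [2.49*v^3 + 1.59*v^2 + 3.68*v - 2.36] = 7.47*v^2 + 3.18*v + 3.68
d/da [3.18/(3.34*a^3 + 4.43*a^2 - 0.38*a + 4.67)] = (-31.8636*a^2 - 28.1748*a + 1.2084)/(3.34*a^3 + 4.43*a^2 - 0.38*a + 4.67)^2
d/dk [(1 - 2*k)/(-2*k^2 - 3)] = 2*(-2*k^2 + 2*k + 3)/(4*k^4 + 12*k^2 + 9)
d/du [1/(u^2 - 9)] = -2*u/(u^2 - 9)^2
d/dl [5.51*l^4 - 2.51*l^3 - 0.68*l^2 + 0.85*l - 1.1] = 22.04*l^3 - 7.53*l^2 - 1.36*l + 0.85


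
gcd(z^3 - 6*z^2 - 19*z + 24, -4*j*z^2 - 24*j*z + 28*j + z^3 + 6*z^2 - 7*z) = z - 1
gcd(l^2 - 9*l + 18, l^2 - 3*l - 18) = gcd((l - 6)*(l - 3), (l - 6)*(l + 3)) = l - 6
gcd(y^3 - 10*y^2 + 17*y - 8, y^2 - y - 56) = y - 8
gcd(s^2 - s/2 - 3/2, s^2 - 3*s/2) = s - 3/2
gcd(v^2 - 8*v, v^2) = v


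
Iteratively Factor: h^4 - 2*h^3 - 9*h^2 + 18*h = (h - 3)*(h^3 + h^2 - 6*h) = h*(h - 3)*(h^2 + h - 6) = h*(h - 3)*(h + 3)*(h - 2)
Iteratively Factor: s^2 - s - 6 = (s + 2)*(s - 3)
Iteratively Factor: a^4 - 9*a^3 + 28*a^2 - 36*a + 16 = (a - 1)*(a^3 - 8*a^2 + 20*a - 16) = (a - 2)*(a - 1)*(a^2 - 6*a + 8) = (a - 4)*(a - 2)*(a - 1)*(a - 2)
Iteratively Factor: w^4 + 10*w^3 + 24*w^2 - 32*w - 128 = (w + 4)*(w^3 + 6*w^2 - 32) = (w - 2)*(w + 4)*(w^2 + 8*w + 16) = (w - 2)*(w + 4)^2*(w + 4)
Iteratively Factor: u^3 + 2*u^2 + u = (u)*(u^2 + 2*u + 1) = u*(u + 1)*(u + 1)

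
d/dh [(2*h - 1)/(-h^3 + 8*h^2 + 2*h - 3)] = (4*h^3 - 19*h^2 + 16*h - 4)/(h^6 - 16*h^5 + 60*h^4 + 38*h^3 - 44*h^2 - 12*h + 9)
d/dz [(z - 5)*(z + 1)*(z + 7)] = 3*z^2 + 6*z - 33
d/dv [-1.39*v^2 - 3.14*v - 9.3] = -2.78*v - 3.14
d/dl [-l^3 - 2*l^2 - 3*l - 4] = -3*l^2 - 4*l - 3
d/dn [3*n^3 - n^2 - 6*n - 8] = 9*n^2 - 2*n - 6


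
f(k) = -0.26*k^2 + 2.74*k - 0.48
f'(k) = 2.74 - 0.52*k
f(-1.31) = -4.52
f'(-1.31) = 3.42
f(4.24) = 6.46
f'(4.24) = 0.54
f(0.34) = 0.42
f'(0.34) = 2.56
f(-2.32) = -8.24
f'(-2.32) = 3.95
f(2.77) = 5.11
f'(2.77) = 1.30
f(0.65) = 1.19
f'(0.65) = 2.40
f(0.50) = 0.82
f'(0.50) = 2.48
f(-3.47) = -13.12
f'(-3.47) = 4.54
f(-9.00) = -46.20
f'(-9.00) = 7.42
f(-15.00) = -100.08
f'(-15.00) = 10.54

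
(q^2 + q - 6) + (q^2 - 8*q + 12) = 2*q^2 - 7*q + 6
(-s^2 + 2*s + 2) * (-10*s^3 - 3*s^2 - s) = 10*s^5 - 17*s^4 - 25*s^3 - 8*s^2 - 2*s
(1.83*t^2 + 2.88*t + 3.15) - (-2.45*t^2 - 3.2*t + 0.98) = 4.28*t^2 + 6.08*t + 2.17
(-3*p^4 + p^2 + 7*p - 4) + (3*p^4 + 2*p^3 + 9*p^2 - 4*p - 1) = 2*p^3 + 10*p^2 + 3*p - 5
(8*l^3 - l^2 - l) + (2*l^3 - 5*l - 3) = 10*l^3 - l^2 - 6*l - 3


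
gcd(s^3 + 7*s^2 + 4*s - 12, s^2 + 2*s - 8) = 1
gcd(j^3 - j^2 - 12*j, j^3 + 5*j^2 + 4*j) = j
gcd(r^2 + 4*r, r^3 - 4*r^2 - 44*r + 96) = 1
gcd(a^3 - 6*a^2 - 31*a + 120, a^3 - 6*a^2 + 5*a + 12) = a - 3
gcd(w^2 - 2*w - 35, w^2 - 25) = w + 5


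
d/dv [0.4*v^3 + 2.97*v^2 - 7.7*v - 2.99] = 1.2*v^2 + 5.94*v - 7.7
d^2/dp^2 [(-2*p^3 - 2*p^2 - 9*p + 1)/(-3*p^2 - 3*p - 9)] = 2*(3*p^3 - 3*p^2 - 30*p - 7)/(3*(p^6 + 3*p^5 + 12*p^4 + 19*p^3 + 36*p^2 + 27*p + 27))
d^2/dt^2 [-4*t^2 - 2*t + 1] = -8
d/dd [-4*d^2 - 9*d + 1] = -8*d - 9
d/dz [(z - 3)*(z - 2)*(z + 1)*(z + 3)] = 4*z^3 - 3*z^2 - 22*z + 9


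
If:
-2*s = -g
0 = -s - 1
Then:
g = -2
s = -1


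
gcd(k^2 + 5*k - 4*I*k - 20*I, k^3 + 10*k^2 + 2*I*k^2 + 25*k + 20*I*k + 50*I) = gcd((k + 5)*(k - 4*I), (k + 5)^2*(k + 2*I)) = k + 5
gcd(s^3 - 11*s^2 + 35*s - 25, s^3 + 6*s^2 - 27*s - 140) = s - 5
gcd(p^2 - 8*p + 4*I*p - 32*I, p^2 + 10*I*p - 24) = p + 4*I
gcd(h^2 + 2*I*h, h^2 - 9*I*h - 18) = 1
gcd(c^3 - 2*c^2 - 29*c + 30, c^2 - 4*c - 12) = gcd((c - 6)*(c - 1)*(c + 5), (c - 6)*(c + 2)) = c - 6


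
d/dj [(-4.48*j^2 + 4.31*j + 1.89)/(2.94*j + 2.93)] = (-13.1712*j^2 - 26.2528*j + 7.0717)/(8.6436*j^2 + 17.2284*j + 8.5849)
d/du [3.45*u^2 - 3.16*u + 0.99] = 6.9*u - 3.16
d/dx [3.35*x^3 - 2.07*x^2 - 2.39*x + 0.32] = 10.05*x^2 - 4.14*x - 2.39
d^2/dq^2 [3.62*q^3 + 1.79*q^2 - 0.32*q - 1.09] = 21.72*q + 3.58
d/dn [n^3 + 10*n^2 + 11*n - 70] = 3*n^2 + 20*n + 11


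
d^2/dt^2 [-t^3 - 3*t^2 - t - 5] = -6*t - 6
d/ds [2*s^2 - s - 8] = 4*s - 1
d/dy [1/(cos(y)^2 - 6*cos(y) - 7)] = 2*(cos(y) - 3)*sin(y)/(sin(y)^2 + 6*cos(y) + 6)^2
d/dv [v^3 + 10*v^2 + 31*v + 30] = 3*v^2 + 20*v + 31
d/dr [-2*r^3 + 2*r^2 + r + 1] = -6*r^2 + 4*r + 1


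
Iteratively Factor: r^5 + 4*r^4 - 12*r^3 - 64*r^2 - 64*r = (r)*(r^4 + 4*r^3 - 12*r^2 - 64*r - 64) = r*(r + 2)*(r^3 + 2*r^2 - 16*r - 32) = r*(r + 2)*(r + 4)*(r^2 - 2*r - 8) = r*(r - 4)*(r + 2)*(r + 4)*(r + 2)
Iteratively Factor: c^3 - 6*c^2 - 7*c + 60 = (c + 3)*(c^2 - 9*c + 20) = (c - 4)*(c + 3)*(c - 5)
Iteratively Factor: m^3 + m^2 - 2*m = (m)*(m^2 + m - 2) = m*(m + 2)*(m - 1)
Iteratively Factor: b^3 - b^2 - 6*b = (b + 2)*(b^2 - 3*b) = (b - 3)*(b + 2)*(b)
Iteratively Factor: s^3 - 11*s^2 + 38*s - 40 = (s - 5)*(s^2 - 6*s + 8) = (s - 5)*(s - 2)*(s - 4)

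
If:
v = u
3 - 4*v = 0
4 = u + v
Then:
No Solution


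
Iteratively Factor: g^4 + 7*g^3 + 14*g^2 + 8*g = (g + 2)*(g^3 + 5*g^2 + 4*g) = (g + 2)*(g + 4)*(g^2 + g) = g*(g + 2)*(g + 4)*(g + 1)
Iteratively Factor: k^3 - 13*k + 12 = (k + 4)*(k^2 - 4*k + 3) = (k - 1)*(k + 4)*(k - 3)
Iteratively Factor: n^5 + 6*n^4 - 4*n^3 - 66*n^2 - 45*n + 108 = (n - 1)*(n^4 + 7*n^3 + 3*n^2 - 63*n - 108) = (n - 1)*(n + 3)*(n^3 + 4*n^2 - 9*n - 36) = (n - 3)*(n - 1)*(n + 3)*(n^2 + 7*n + 12) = (n - 3)*(n - 1)*(n + 3)^2*(n + 4)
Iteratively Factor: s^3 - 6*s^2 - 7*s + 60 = (s + 3)*(s^2 - 9*s + 20) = (s - 5)*(s + 3)*(s - 4)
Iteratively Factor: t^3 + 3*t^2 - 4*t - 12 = (t + 2)*(t^2 + t - 6) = (t + 2)*(t + 3)*(t - 2)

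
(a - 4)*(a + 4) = a^2 - 16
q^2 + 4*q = q*(q + 4)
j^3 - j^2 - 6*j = j*(j - 3)*(j + 2)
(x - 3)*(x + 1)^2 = x^3 - x^2 - 5*x - 3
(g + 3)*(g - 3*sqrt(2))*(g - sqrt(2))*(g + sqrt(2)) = g^4 - 3*sqrt(2)*g^3 + 3*g^3 - 9*sqrt(2)*g^2 - 2*g^2 - 6*g + 6*sqrt(2)*g + 18*sqrt(2)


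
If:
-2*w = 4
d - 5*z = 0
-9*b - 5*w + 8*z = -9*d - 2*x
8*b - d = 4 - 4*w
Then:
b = 5*z/8 + 3/2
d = 5*z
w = -2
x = 7/4 - 379*z/16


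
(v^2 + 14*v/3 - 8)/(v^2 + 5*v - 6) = (v - 4/3)/(v - 1)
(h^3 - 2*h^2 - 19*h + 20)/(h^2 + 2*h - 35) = (h^2 + 3*h - 4)/(h + 7)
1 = 1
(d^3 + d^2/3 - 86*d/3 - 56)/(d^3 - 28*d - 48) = (d + 7/3)/(d + 2)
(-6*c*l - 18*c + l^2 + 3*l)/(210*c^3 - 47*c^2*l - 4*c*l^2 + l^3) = (-l - 3)/(35*c^2 - 2*c*l - l^2)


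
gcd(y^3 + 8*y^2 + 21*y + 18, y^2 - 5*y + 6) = 1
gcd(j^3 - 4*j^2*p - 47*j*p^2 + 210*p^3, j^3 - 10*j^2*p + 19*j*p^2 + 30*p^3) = j^2 - 11*j*p + 30*p^2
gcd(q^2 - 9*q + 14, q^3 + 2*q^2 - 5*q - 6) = q - 2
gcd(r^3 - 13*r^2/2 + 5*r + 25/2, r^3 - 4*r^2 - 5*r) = r^2 - 4*r - 5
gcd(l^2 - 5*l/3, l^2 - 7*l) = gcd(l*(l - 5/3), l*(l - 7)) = l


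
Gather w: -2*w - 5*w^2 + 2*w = -5*w^2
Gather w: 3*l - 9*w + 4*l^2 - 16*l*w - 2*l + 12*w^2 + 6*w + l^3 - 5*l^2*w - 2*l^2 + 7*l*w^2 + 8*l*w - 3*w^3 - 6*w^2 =l^3 + 2*l^2 + l - 3*w^3 + w^2*(7*l + 6) + w*(-5*l^2 - 8*l - 3)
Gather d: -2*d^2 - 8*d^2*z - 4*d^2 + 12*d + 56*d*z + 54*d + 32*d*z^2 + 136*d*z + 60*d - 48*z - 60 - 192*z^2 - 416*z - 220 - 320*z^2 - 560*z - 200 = d^2*(-8*z - 6) + d*(32*z^2 + 192*z + 126) - 512*z^2 - 1024*z - 480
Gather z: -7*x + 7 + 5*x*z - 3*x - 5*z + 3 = -10*x + z*(5*x - 5) + 10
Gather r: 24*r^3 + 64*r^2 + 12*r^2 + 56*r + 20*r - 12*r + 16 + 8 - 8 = 24*r^3 + 76*r^2 + 64*r + 16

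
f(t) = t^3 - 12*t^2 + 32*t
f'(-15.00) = 1067.00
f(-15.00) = -6555.00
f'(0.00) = 32.00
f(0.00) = 0.00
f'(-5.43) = 250.77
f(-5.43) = -687.68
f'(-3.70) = 161.87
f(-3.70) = -333.33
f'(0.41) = 22.66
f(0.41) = 11.17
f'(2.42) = -8.51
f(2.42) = 21.34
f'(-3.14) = 136.94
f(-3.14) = -249.75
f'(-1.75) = 83.19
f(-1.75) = -98.11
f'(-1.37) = 70.51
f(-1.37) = -68.93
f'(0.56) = 19.50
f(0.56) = 14.33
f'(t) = 3*t^2 - 24*t + 32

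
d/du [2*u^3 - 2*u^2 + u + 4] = 6*u^2 - 4*u + 1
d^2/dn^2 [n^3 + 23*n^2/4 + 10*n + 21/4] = 6*n + 23/2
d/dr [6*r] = 6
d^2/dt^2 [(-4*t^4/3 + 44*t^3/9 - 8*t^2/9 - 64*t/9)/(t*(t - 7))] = 8*(-3*t^3 + 63*t^2 - 441*t + 509)/(9*(t^3 - 21*t^2 + 147*t - 343))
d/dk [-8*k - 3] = -8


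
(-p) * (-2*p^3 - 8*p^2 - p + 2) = 2*p^4 + 8*p^3 + p^2 - 2*p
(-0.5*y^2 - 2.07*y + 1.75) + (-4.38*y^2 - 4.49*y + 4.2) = -4.88*y^2 - 6.56*y + 5.95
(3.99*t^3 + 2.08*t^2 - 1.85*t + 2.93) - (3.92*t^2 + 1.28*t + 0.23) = 3.99*t^3 - 1.84*t^2 - 3.13*t + 2.7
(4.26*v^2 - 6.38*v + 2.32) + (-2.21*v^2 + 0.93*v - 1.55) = 2.05*v^2 - 5.45*v + 0.77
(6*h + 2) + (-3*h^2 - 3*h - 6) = -3*h^2 + 3*h - 4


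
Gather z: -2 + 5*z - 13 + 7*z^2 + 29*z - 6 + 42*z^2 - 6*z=49*z^2 + 28*z - 21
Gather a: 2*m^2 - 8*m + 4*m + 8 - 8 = 2*m^2 - 4*m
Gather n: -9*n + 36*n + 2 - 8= 27*n - 6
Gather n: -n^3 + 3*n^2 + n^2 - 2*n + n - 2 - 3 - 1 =-n^3 + 4*n^2 - n - 6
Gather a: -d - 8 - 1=-d - 9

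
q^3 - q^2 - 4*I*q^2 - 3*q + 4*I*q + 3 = (q - 1)*(q - 3*I)*(q - I)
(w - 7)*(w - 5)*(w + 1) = w^3 - 11*w^2 + 23*w + 35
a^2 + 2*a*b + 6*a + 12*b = (a + 6)*(a + 2*b)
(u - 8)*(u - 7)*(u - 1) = u^3 - 16*u^2 + 71*u - 56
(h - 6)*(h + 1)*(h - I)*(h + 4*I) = h^4 - 5*h^3 + 3*I*h^3 - 2*h^2 - 15*I*h^2 - 20*h - 18*I*h - 24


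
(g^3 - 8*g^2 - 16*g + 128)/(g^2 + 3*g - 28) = (g^2 - 4*g - 32)/(g + 7)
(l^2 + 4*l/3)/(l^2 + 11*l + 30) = l*(3*l + 4)/(3*(l^2 + 11*l + 30))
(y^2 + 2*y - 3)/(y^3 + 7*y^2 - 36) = (y - 1)/(y^2 + 4*y - 12)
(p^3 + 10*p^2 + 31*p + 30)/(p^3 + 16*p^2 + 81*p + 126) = (p^2 + 7*p + 10)/(p^2 + 13*p + 42)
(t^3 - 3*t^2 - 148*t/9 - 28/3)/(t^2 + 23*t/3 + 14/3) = (t^2 - 11*t/3 - 14)/(t + 7)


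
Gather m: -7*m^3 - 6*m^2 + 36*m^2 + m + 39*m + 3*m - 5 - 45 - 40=-7*m^3 + 30*m^2 + 43*m - 90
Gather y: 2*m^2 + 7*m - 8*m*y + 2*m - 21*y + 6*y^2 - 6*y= 2*m^2 + 9*m + 6*y^2 + y*(-8*m - 27)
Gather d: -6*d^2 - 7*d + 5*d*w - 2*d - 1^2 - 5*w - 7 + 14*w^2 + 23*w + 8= -6*d^2 + d*(5*w - 9) + 14*w^2 + 18*w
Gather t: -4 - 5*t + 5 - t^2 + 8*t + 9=-t^2 + 3*t + 10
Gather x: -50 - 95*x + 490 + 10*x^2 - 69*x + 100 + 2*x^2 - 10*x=12*x^2 - 174*x + 540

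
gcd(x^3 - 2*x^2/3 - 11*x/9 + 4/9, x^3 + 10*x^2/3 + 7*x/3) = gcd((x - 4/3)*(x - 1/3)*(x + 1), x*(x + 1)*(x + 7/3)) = x + 1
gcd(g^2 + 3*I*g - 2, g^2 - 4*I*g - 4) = 1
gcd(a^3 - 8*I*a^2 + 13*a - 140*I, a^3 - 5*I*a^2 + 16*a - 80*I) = a^2 - I*a + 20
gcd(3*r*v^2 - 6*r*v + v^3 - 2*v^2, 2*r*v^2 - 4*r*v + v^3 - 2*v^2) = v^2 - 2*v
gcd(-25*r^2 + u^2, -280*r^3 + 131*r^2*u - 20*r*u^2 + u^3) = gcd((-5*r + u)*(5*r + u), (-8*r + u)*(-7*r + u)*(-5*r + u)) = 5*r - u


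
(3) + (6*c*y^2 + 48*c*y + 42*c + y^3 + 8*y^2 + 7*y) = 6*c*y^2 + 48*c*y + 42*c + y^3 + 8*y^2 + 7*y + 3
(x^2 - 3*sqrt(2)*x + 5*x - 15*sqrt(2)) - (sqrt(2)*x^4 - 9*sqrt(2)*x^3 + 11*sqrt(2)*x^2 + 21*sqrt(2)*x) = -sqrt(2)*x^4 + 9*sqrt(2)*x^3 - 11*sqrt(2)*x^2 + x^2 - 24*sqrt(2)*x + 5*x - 15*sqrt(2)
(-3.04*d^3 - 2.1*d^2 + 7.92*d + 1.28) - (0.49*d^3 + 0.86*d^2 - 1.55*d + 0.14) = -3.53*d^3 - 2.96*d^2 + 9.47*d + 1.14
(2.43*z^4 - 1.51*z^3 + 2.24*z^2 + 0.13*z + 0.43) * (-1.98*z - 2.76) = -4.8114*z^5 - 3.717*z^4 - 0.267600000000001*z^3 - 6.4398*z^2 - 1.2102*z - 1.1868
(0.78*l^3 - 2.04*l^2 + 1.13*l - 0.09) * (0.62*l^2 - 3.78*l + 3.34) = 0.4836*l^5 - 4.2132*l^4 + 11.017*l^3 - 11.1408*l^2 + 4.1144*l - 0.3006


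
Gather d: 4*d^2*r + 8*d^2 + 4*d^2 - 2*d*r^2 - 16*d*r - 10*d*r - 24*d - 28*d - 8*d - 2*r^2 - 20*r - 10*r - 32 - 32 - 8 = d^2*(4*r + 12) + d*(-2*r^2 - 26*r - 60) - 2*r^2 - 30*r - 72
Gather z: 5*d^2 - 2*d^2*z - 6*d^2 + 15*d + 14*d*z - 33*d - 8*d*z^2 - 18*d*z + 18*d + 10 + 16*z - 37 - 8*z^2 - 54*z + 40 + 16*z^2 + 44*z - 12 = -d^2 + z^2*(8 - 8*d) + z*(-2*d^2 - 4*d + 6) + 1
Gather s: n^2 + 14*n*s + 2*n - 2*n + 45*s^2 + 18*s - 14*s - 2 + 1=n^2 + 45*s^2 + s*(14*n + 4) - 1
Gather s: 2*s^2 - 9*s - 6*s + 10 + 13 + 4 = 2*s^2 - 15*s + 27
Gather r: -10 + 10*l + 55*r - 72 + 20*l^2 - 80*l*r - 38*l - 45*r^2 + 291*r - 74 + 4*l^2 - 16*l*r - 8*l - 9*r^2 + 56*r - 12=24*l^2 - 36*l - 54*r^2 + r*(402 - 96*l) - 168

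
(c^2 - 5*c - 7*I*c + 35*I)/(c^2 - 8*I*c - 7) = (c - 5)/(c - I)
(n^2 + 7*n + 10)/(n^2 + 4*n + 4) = (n + 5)/(n + 2)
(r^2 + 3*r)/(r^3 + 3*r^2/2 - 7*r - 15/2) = 2*r/(2*r^2 - 3*r - 5)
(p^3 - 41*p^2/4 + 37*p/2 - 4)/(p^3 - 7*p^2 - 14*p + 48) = (p - 1/4)/(p + 3)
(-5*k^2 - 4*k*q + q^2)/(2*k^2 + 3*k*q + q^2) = (-5*k + q)/(2*k + q)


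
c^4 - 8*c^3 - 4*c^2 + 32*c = c*(c - 8)*(c - 2)*(c + 2)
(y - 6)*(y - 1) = y^2 - 7*y + 6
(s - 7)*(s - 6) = s^2 - 13*s + 42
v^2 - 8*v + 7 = (v - 7)*(v - 1)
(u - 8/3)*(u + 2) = u^2 - 2*u/3 - 16/3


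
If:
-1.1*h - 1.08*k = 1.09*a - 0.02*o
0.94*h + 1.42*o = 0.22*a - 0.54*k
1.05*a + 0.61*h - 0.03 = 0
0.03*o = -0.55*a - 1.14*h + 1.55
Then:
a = -1.08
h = 1.91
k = -0.87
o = -1.10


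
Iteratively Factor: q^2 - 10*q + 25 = (q - 5)*(q - 5)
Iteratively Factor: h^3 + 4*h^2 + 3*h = (h + 1)*(h^2 + 3*h) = h*(h + 1)*(h + 3)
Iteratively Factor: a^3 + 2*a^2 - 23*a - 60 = (a + 3)*(a^2 - a - 20) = (a - 5)*(a + 3)*(a + 4)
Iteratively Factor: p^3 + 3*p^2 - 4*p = (p)*(p^2 + 3*p - 4) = p*(p + 4)*(p - 1)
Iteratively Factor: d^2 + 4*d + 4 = (d + 2)*(d + 2)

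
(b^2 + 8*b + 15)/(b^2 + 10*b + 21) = (b + 5)/(b + 7)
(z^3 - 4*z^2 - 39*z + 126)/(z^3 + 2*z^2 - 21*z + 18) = (z - 7)/(z - 1)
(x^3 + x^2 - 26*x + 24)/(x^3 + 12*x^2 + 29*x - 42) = (x - 4)/(x + 7)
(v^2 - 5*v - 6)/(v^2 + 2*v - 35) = (v^2 - 5*v - 6)/(v^2 + 2*v - 35)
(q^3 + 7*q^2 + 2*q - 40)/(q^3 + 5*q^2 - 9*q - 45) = (q^2 + 2*q - 8)/(q^2 - 9)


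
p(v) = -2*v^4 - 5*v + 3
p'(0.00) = -5.00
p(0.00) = 3.00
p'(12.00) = -13829.00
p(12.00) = -41529.00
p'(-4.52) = 733.76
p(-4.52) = -809.20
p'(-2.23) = 83.72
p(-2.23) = -35.31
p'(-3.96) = 491.79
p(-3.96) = -469.03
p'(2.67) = -157.27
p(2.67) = -111.99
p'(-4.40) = 676.47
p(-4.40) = -724.62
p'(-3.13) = 240.31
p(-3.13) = -173.31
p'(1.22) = -19.53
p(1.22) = -7.53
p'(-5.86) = 1604.84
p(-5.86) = -2326.12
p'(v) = -8*v^3 - 5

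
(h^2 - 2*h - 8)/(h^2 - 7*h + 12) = (h + 2)/(h - 3)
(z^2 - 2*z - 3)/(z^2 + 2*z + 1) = (z - 3)/(z + 1)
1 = 1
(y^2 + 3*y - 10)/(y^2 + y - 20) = (y - 2)/(y - 4)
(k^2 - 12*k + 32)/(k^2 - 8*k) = (k - 4)/k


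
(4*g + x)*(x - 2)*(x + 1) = 4*g*x^2 - 4*g*x - 8*g + x^3 - x^2 - 2*x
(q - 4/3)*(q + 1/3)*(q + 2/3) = q^3 - q^2/3 - 10*q/9 - 8/27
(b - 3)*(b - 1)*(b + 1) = b^3 - 3*b^2 - b + 3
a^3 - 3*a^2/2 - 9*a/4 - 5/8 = (a - 5/2)*(a + 1/2)^2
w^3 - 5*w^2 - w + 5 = (w - 5)*(w - 1)*(w + 1)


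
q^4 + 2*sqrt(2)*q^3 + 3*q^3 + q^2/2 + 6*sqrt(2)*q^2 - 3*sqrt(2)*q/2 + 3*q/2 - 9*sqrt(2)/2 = (q + 3)*(q - sqrt(2)/2)*(q + sqrt(2))*(q + 3*sqrt(2)/2)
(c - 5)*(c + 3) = c^2 - 2*c - 15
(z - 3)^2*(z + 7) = z^3 + z^2 - 33*z + 63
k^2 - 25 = (k - 5)*(k + 5)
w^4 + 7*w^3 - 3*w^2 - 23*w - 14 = (w - 2)*(w + 1)^2*(w + 7)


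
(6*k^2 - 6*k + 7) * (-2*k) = -12*k^3 + 12*k^2 - 14*k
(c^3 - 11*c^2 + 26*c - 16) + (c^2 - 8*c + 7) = c^3 - 10*c^2 + 18*c - 9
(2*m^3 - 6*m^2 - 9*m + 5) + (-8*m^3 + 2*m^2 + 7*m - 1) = -6*m^3 - 4*m^2 - 2*m + 4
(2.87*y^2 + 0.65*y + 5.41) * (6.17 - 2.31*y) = -6.6297*y^3 + 16.2064*y^2 - 8.4866*y + 33.3797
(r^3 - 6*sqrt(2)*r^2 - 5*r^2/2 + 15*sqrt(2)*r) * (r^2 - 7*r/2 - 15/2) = r^5 - 6*sqrt(2)*r^4 - 6*r^4 + 5*r^3/4 + 36*sqrt(2)*r^3 - 15*sqrt(2)*r^2/2 + 75*r^2/4 - 225*sqrt(2)*r/2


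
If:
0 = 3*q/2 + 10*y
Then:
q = -20*y/3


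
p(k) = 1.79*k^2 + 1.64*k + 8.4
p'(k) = 3.58*k + 1.64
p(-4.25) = 33.76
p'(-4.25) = -13.58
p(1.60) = 15.61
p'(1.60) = 7.37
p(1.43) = 14.41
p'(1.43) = 6.76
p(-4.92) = 43.66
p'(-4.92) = -15.97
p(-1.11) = 8.79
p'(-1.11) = -2.33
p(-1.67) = 10.65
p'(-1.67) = -4.34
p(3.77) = 40.02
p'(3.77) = 15.14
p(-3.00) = 19.59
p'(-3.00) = -9.10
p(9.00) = 168.15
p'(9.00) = 33.86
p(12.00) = 285.84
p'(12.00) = 44.60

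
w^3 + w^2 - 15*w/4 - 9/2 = (w - 2)*(w + 3/2)^2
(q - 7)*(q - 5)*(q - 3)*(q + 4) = q^4 - 11*q^3 + 11*q^2 + 179*q - 420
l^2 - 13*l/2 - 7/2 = (l - 7)*(l + 1/2)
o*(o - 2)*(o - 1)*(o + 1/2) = o^4 - 5*o^3/2 + o^2/2 + o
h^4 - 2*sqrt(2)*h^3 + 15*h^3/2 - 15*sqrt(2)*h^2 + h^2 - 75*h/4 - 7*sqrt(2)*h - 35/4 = (h + 1/2)*(h + 7)*(h - 5*sqrt(2)/2)*(h + sqrt(2)/2)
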